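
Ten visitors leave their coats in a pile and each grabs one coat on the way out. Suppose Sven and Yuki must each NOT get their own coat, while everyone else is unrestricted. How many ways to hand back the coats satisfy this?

2943360

Let A_j be the event that the j-th constrained one is fixed. By inclusion-exclusion over the 2 events:
Σ_{j=0}^{2} (-1)^j C(2,j)(10-j)!
= C(2,0)·10! - C(2,1)·9! + C(2,2)·8!
= 3628800 - 725760 + 40320
= 2943360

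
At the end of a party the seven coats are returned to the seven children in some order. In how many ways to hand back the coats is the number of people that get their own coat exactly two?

924

Pick the 2 fixed positions: C(7,2) = 21 ways.
The other 5 form a derangement: !5 = 44.
Total: 21 × 44 = 924.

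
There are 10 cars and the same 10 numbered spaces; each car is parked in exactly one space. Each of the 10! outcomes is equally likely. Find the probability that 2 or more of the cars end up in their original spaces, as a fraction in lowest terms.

Favorable outcomes: Σ_{i≥2} C(10,i)·!(10-i) = 45·14833 + 120·1854 + 210·265 + 252·44 + 210·9 + 120·2 + 45·1 + 10·0 + 1·1 = 958879.
Total outcomes: 10! = 3628800.
Probability = 958879/3628800 = 958879/3628800.

958879/3628800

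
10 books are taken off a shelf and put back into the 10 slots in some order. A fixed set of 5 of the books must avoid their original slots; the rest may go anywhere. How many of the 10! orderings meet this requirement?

Let A_j be the event that the j-th constrained one is fixed. By inclusion-exclusion over the 5 events:
Σ_{j=0}^{5} (-1)^j C(5,j)(10-j)!
= C(5,0)·10! - C(5,1)·9! + C(5,2)·8! - C(5,3)·7! + C(5,4)·6! - C(5,5)·5!
= 3628800 - 1814400 + 403200 - 50400 + 3600 - 120
= 2170680

2170680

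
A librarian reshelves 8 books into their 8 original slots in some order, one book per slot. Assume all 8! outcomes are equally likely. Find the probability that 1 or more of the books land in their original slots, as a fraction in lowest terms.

Favorable outcomes: Σ_{i≥1} C(8,i)·!(8-i) = 8·1854 + 28·265 + 56·44 + 70·9 + 56·2 + 28·1 + 8·0 + 1·1 = 25487.
Total outcomes: 8! = 40320.
Probability = 25487/40320 = 3641/5760.

3641/5760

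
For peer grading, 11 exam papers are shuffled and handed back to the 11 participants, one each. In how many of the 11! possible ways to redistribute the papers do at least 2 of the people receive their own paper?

10547659

Sum C(11,i)·!(11-i) for i = 2..11:
  i=2: C(11,2)·!9 = 55·133496 = 7342280
  i=3: C(11,3)·!8 = 165·14833 = 2447445
  i=4: C(11,4)·!7 = 330·1854 = 611820
  i=5: C(11,5)·!6 = 462·265 = 122430
  i=6: C(11,6)·!5 = 462·44 = 20328
  i=7: C(11,7)·!4 = 330·9 = 2970
  i=8: C(11,8)·!3 = 165·2 = 330
  i=9: C(11,9)·!2 = 55·1 = 55
  i=10: C(11,10)·!1 = 11·0 = 0
  i=11: C(11,11)·!0 = 1·1 = 1
Total = 10547659.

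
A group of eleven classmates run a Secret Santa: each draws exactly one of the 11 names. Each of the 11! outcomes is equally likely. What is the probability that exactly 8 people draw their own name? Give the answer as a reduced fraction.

1/120960

Favorable outcomes: C(11,8)·!3 = 165·2 = 330.
Total outcomes: 11! = 39916800.
Probability = 330/39916800 = 1/120960.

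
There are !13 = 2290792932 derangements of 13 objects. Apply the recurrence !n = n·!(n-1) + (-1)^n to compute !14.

32071101049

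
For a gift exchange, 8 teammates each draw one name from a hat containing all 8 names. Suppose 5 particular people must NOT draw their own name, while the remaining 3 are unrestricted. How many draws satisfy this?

21234

Inclusion-exclusion on the 5 forbidden self-matches:
Σ_{j=0}^{5} (-1)^j C(5,j)(8-j)!
= C(5,0)·8! - C(5,1)·7! + C(5,2)·6! - C(5,3)·5! + C(5,4)·4! - C(5,5)·3!
= 40320 - 25200 + 7200 - 1200 + 120 - 6
= 21234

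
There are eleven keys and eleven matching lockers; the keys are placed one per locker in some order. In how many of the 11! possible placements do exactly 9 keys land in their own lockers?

Choose which 9 of the 11 are fixed: C(11,9) = 55.
The other 2 form a derangement: !2 = 1.
Total: 55 × 1 = 55.

55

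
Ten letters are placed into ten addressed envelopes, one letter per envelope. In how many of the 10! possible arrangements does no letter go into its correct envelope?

The number of derangements of 10 is !10 = Σ_{k=0}^{10} (-1)^k·10!/k!
= 10! - 10!/1! + 10!/2! - 10!/3! + 10!/4! - 10!/5! + 10!/6! - 10!/7! + 10!/8! - 10!/9! + 10!/10!
= 3628800 - 3628800 + 1814400 - 604800 + 151200 - 30240 + 5040 - 720 + 90 - 10 + 1
= 1334961

1334961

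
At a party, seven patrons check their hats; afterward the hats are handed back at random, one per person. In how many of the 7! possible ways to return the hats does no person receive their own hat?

!7 = 7! · Σ_{k=0}^{7} (-1)^k/k!
= 7! - 7!/1! + 7!/2! - 7!/3! + 7!/4! - 7!/5! + 7!/6! - 7!/7!
= 5040 - 5040 + 2520 - 840 + 210 - 42 + 7 - 1
= 1854

1854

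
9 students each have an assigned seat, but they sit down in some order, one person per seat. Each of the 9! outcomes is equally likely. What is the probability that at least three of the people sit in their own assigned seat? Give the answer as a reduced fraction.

29143/362880

Favorable outcomes: Σ_{i≥3} C(9,i)·!(9-i) = 84·265 + 126·44 + 126·9 + 84·2 + 36·1 + 9·0 + 1·1 = 29143.
Total outcomes: 9! = 362880.
Probability = 29143/362880 = 29143/362880.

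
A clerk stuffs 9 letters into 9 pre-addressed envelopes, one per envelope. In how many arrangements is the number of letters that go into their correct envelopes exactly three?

Choose which 3 of the 9 are fixed: C(9,3) = 84.
The other 6 form a derangement: !6 = 265.
Total: 84 × 265 = 22260.

22260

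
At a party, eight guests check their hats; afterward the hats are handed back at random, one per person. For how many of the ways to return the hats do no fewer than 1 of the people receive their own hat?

Sum C(8,i)·!(8-i) for i = 1..8:
  i=1: C(8,1)·!7 = 8·1854 = 14832
  i=2: C(8,2)·!6 = 28·265 = 7420
  i=3: C(8,3)·!5 = 56·44 = 2464
  i=4: C(8,4)·!4 = 70·9 = 630
  i=5: C(8,5)·!3 = 56·2 = 112
  i=6: C(8,6)·!2 = 28·1 = 28
  i=7: C(8,7)·!1 = 8·0 = 0
  i=8: C(8,8)·!0 = 1·1 = 1
Total = 25487.

25487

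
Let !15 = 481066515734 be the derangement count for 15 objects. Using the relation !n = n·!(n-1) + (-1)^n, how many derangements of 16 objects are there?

!16 = 16·481066515734 + 1 = 7697064251745.

7697064251745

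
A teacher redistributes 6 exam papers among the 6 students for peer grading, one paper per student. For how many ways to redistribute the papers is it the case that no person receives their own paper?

!6 is the nearest integer to 6!/e.
6! = 720, and 720/e ≈ 264.87, so !6 = 265.

265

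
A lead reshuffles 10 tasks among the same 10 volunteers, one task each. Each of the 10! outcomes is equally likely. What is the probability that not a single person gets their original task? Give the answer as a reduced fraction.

16481/44800

Favorable outcomes: !10 = 1334961.
Total outcomes: 10! = 3628800.
Probability = 1334961/3628800 = 16481/44800.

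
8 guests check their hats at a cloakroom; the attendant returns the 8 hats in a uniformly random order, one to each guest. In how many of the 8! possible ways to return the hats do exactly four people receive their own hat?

Pick the 4 fixed positions: C(8,4) = 70 ways.
The remaining 4 must be deranged: !4 = 9.
Total: 70 × 9 = 630.

630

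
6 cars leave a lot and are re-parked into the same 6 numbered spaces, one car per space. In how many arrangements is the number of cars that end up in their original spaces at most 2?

664

Sum C(6,i)·!(6-i) for i = 0..2:
  i=0: C(6,0)·!6 = 1·265 = 265
  i=1: C(6,1)·!5 = 6·44 = 264
  i=2: C(6,2)·!4 = 15·9 = 135
Total = 664.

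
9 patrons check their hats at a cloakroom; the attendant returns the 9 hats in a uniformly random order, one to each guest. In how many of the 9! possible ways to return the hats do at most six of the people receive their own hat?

Sum C(9,i)·!(9-i) for i = 0..6:
  i=0: C(9,0)·!9 = 1·133496 = 133496
  i=1: C(9,1)·!8 = 9·14833 = 133497
  i=2: C(9,2)·!7 = 36·1854 = 66744
  i=3: C(9,3)·!6 = 84·265 = 22260
  i=4: C(9,4)·!5 = 126·44 = 5544
  i=5: C(9,5)·!4 = 126·9 = 1134
  i=6: C(9,6)·!3 = 84·2 = 168
Total = 362843.

362843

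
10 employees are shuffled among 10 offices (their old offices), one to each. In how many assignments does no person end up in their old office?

1334961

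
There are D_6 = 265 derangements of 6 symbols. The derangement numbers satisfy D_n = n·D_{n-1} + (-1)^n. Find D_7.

1854

D_7 = 7·265 - 1 = 1854.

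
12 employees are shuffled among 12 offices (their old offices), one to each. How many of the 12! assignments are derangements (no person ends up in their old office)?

176214841

The subfactorial !12 = [12!/e] (nearest integer).
12! = 479001600, and 479001600/e ≈ 176214840.93, so !12 = 176214841.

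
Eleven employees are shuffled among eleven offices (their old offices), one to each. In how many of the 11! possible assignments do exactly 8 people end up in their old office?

Choose which 8 of the 11 are fixed: C(11,8) = 165.
The other 3 form a derangement: !3 = 2.
Total: 165 × 2 = 330.

330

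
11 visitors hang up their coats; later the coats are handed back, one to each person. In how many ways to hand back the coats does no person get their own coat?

14684570

The subfactorial !11 = [11!/e] (nearest integer).
11! = 39916800, and 39916800/e ≈ 14684570.08, so !11 = 14684570.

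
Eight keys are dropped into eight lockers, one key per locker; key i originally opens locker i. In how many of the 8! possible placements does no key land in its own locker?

14833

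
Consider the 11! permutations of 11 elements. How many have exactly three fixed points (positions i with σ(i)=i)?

Pick the 3 fixed positions: C(11,3) = 165 ways.
The remaining 8 must be deranged: !8 = 14833.
Total: 165 × 14833 = 2447445.

2447445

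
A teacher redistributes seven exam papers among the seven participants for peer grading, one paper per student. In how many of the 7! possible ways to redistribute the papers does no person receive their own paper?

Recurrence: !7 = 7·!6 + (-1)^7.
!7 = 7·265 - 1 = 1854

1854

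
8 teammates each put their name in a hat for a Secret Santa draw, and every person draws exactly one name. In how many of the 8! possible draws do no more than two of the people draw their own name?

# with exactly i fixed is C(8,i)·!(8-i); sum over i=0..2:
  i=0: C(8,0)·!8 = 1·14833 = 14833
  i=1: C(8,1)·!7 = 8·1854 = 14832
  i=2: C(8,2)·!6 = 28·265 = 7420
Total = 37085.

37085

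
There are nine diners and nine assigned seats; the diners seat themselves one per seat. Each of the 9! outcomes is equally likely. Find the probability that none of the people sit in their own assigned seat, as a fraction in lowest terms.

16687/45360

Favorable outcomes: !9 = 133496.
Total outcomes: 9! = 362880.
Probability = 133496/362880 = 16687/45360.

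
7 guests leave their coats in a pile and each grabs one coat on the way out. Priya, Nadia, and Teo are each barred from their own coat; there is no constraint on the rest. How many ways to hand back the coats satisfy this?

3216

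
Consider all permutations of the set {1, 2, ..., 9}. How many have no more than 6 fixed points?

Sum C(9,i)·!(9-i) for i = 0..6:
  i=0: C(9,0)·!9 = 1·133496 = 133496
  i=1: C(9,1)·!8 = 9·14833 = 133497
  i=2: C(9,2)·!7 = 36·1854 = 66744
  i=3: C(9,3)·!6 = 84·265 = 22260
  i=4: C(9,4)·!5 = 126·44 = 5544
  i=5: C(9,5)·!4 = 126·9 = 1134
  i=6: C(9,6)·!3 = 84·2 = 168
Total = 362843.

362843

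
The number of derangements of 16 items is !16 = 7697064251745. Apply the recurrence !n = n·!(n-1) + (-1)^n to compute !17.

130850092279664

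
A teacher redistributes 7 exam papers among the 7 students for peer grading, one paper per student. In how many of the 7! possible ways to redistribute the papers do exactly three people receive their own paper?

Pick the 3 fixed positions: C(7,3) = 35 ways.
The remaining 4 must be deranged: !4 = 9.
Total: 35 × 9 = 315.

315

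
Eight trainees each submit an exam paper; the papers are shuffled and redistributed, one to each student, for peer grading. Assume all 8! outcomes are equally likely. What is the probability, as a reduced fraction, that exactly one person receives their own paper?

103/280

Favorable outcomes: C(8,1)·!7 = 8·1854 = 14832.
Total outcomes: 8! = 40320.
Probability = 14832/40320 = 103/280.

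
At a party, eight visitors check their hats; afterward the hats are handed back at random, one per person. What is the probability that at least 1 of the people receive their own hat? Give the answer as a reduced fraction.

3641/5760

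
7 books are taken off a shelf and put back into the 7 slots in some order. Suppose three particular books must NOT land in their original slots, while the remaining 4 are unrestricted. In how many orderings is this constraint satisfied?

3216

Let A_j be the event that the j-th constrained one is fixed. By inclusion-exclusion over the 3 events:
Σ_{j=0}^{3} (-1)^j C(3,j)(7-j)!
= C(3,0)·7! - C(3,1)·6! + C(3,2)·5! - C(3,3)·4!
= 5040 - 2160 + 360 - 24
= 3216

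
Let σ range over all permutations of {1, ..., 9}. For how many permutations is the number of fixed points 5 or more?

1339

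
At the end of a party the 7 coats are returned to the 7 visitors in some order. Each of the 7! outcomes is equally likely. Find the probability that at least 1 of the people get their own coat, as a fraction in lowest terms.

Favorable outcomes: Σ_{i≥1} C(7,i)·!(7-i) = 7·265 + 21·44 + 35·9 + 35·2 + 21·1 + 7·0 + 1·1 = 3186.
Total outcomes: 7! = 5040.
Probability = 3186/5040 = 177/280.

177/280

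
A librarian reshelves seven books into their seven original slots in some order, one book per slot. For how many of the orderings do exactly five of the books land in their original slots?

21

Choose which 5 of the 7 are fixed: C(7,5) = 21.
The remaining 2 must be deranged: !2 = 1.
Total: 21 × 1 = 21.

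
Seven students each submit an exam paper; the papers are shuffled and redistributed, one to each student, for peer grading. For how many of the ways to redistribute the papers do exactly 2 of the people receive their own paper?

924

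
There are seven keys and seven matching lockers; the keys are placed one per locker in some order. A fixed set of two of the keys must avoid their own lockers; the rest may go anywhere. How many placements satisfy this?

3720

Inclusion-exclusion on the 2 forbidden self-matches:
Σ_{j=0}^{2} (-1)^j C(2,j)(7-j)!
= C(2,0)·7! - C(2,1)·6! + C(2,2)·5!
= 5040 - 1440 + 120
= 3720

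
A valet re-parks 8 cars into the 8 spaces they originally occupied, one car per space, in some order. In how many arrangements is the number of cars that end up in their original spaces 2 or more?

10655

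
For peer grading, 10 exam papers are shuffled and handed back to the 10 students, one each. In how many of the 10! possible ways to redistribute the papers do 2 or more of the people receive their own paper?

958879

# with exactly i fixed is C(10,i)·!(10-i); sum over i=2..10:
  i=2: C(10,2)·!8 = 45·14833 = 667485
  i=3: C(10,3)·!7 = 120·1854 = 222480
  i=4: C(10,4)·!6 = 210·265 = 55650
  i=5: C(10,5)·!5 = 252·44 = 11088
  i=6: C(10,6)·!4 = 210·9 = 1890
  i=7: C(10,7)·!3 = 120·2 = 240
  i=8: C(10,8)·!2 = 45·1 = 45
  i=9: C(10,9)·!1 = 10·0 = 0
  i=10: C(10,10)·!0 = 1·1 = 1
Total = 958879.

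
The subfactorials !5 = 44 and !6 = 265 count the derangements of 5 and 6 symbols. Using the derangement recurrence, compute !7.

1854

!7 = (7-1)·(!6 + !5) = 6·(265 + 44) = 6·309 = 1854.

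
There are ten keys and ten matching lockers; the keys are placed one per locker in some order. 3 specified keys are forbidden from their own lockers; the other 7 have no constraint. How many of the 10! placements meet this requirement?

2656080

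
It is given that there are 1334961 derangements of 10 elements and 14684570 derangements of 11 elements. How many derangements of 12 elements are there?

176214841

D_12 = (12-1)·(D_11 + D_10) = 11·(14684570 + 1334961) = 11·16019531 = 176214841.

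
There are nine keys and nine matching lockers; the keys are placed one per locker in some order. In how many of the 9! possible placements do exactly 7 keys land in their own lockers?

36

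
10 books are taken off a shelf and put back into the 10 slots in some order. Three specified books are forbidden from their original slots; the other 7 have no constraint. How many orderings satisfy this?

2656080

Let A_j be the event that the j-th constrained one is fixed. By inclusion-exclusion over the 3 events:
Σ_{j=0}^{3} (-1)^j C(3,j)(10-j)!
= C(3,0)·10! - C(3,1)·9! + C(3,2)·8! - C(3,3)·7!
= 3628800 - 1088640 + 120960 - 5040
= 2656080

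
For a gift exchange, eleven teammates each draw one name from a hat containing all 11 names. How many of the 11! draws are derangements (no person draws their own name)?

14684570

By inclusion-exclusion, !11 = Σ (-1)^k · 11!/k! for k=0..11
= 11! - 11!/1! + 11!/2! - 11!/3! + 11!/4! - 11!/5! + 11!/6! - 11!/7! + 11!/8! - 11!/9! + 11!/10! - 11!/11!
= 39916800 - 39916800 + 19958400 - 6652800 + 1663200 - 332640 + 55440 - 7920 + 990 - 110 + 11 - 1
= 14684570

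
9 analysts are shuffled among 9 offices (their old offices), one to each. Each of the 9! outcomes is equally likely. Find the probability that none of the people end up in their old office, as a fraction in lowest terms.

Favorable outcomes: !9 = 133496.
Total outcomes: 9! = 362880.
Probability = 133496/362880 = 16687/45360.

16687/45360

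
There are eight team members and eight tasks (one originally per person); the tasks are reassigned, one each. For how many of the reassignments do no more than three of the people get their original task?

# with exactly i fixed is C(8,i)·!(8-i); sum over i=0..3:
  i=0: C(8,0)·!8 = 1·14833 = 14833
  i=1: C(8,1)·!7 = 8·1854 = 14832
  i=2: C(8,2)·!6 = 28·265 = 7420
  i=3: C(8,3)·!5 = 56·44 = 2464
Total = 39549.

39549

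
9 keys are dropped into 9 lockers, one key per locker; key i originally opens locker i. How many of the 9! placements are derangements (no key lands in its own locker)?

133496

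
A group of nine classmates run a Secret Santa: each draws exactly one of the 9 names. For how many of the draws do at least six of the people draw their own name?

# with exactly i fixed is C(9,i)·!(9-i); sum over i=6..9:
  i=6: C(9,6)·!3 = 84·2 = 168
  i=7: C(9,7)·!2 = 36·1 = 36
  i=8: C(9,8)·!1 = 9·0 = 0
  i=9: C(9,9)·!0 = 1·1 = 1
Total = 205.

205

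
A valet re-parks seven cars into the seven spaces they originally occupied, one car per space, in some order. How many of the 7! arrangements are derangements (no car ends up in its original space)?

1854

Use !n = (n-1)(!(n-1) + !(n-2)).
!7 = 6·(265 + 44) = 6·309 = 1854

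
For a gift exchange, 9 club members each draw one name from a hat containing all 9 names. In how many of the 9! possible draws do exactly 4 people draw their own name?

5544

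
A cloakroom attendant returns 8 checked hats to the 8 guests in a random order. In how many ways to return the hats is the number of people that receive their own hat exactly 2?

7420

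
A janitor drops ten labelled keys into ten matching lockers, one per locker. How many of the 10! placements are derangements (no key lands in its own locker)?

The number of derangements of 10 is !10 = Σ_{k=0}^{10} (-1)^k·10!/k!
= 10! - 10!/1! + 10!/2! - 10!/3! + 10!/4! - 10!/5! + 10!/6! - 10!/7! + 10!/8! - 10!/9! + 10!/10!
= 3628800 - 3628800 + 1814400 - 604800 + 151200 - 30240 + 5040 - 720 + 90 - 10 + 1
= 1334961

1334961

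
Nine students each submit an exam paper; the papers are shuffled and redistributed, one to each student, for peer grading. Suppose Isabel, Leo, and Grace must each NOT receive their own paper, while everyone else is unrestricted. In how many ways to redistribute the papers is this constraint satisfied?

Inclusion-exclusion on the 3 forbidden self-matches:
Σ_{j=0}^{3} (-1)^j C(3,j)(9-j)!
= C(3,0)·9! - C(3,1)·8! + C(3,2)·7! - C(3,3)·6!
= 362880 - 120960 + 15120 - 720
= 256320

256320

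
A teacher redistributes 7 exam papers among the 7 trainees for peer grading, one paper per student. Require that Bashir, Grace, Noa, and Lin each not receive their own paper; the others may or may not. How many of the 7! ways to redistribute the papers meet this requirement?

2790

Let A_j be the event that the j-th constrained one is fixed. By inclusion-exclusion over the 4 events:
Σ_{j=0}^{4} (-1)^j C(4,j)(7-j)!
= C(4,0)·7! - C(4,1)·6! + C(4,2)·5! - C(4,3)·4! + C(4,4)·3!
= 5040 - 2880 + 720 - 96 + 6
= 2790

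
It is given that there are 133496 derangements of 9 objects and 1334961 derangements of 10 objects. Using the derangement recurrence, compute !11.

14684570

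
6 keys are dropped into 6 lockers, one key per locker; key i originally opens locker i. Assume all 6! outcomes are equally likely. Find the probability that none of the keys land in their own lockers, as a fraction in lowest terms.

53/144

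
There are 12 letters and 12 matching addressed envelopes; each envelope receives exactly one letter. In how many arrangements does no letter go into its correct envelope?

176214841

By inclusion-exclusion, !12 = Σ (-1)^k · 12!/k! for k=0..12
= 12! - 12!/1! + 12!/2! - 12!/3! + 12!/4! - 12!/5! + 12!/6! - 12!/7! + 12!/8! - 12!/9! + 12!/10! - 12!/11! + 12!/12!
= 479001600 - 479001600 + 239500800 - 79833600 + 19958400 - 3991680 + 665280 - 95040 + 11880 - 1320 + 132 - 12 + 1
= 176214841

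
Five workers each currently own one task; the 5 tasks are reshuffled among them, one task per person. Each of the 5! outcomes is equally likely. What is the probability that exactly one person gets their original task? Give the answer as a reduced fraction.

3/8

Favorable outcomes: C(5,1)·!4 = 5·9 = 45.
Total outcomes: 5! = 120.
Probability = 45/120 = 3/8.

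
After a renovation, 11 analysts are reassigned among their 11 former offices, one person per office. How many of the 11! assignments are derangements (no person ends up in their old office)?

14684570

The subfactorial !11 = [11!/e] (nearest integer).
11! = 39916800, and 39916800/e ≈ 14684570.08, so !11 = 14684570.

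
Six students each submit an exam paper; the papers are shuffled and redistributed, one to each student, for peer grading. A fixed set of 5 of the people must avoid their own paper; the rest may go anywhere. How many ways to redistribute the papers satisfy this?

Inclusion-exclusion on the 5 forbidden self-matches:
Σ_{j=0}^{5} (-1)^j C(5,j)(6-j)!
= C(5,0)·6! - C(5,1)·5! + C(5,2)·4! - C(5,3)·3! + C(5,4)·2! - C(5,5)·1!
= 720 - 600 + 240 - 60 + 10 - 1
= 309

309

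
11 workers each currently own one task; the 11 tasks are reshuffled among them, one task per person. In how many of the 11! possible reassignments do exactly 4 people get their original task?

611820

Pick the 4 fixed positions: C(11,4) = 330 ways.
The remaining 7 must be deranged: !7 = 1854.
Total: 330 × 1854 = 611820.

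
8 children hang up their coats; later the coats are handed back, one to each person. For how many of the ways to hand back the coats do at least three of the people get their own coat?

3235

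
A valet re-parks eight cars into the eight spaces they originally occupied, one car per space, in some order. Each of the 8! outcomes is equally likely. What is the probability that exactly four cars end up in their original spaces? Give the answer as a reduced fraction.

1/64

Favorable outcomes: C(8,4)·!4 = 70·9 = 630.
Total outcomes: 8! = 40320.
Probability = 630/40320 = 1/64.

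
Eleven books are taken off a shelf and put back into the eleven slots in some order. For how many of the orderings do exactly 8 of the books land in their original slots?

Choose which 8 of the 11 are fixed: C(11,8) = 165.
The remaining 3 must be deranged: !3 = 2.
Total: 165 × 2 = 330.

330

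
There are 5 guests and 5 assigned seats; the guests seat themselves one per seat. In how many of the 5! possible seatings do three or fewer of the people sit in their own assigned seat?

119

# with exactly i fixed is C(5,i)·!(5-i); sum over i=0..3:
  i=0: C(5,0)·!5 = 1·44 = 44
  i=1: C(5,1)·!4 = 5·9 = 45
  i=2: C(5,2)·!3 = 10·2 = 20
  i=3: C(5,3)·!2 = 10·1 = 10
Total = 119.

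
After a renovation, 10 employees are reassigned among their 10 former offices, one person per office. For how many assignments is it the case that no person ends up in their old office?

1334961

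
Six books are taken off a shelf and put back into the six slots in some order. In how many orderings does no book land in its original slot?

265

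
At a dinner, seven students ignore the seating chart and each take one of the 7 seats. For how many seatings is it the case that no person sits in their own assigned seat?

1854

Recurrence: !7 = 7·!6 + (-1)^7.
!7 = 7·265 - 1 = 1854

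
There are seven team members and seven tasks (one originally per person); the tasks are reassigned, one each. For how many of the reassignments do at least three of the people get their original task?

407

# with exactly i fixed is C(7,i)·!(7-i); sum over i=3..7:
  i=3: C(7,3)·!4 = 35·9 = 315
  i=4: C(7,4)·!3 = 35·2 = 70
  i=5: C(7,5)·!2 = 21·1 = 21
  i=6: C(7,6)·!1 = 7·0 = 0
  i=7: C(7,7)·!0 = 1·1 = 1
Total = 407.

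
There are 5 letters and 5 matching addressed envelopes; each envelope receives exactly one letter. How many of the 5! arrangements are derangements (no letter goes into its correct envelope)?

44

The number of derangements of 5 is !5 = Σ_{k=0}^{5} (-1)^k·5!/k!
= 5! - 5!/1! + 5!/2! - 5!/3! + 5!/4! - 5!/5!
= 120 - 120 + 60 - 20 + 5 - 1
= 44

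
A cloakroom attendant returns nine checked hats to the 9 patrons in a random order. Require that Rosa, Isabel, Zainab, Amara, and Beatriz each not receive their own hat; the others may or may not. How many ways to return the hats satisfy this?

Let A_j be the event that the j-th constrained one is fixed. By inclusion-exclusion over the 5 events:
Σ_{j=0}^{5} (-1)^j C(5,j)(9-j)!
= C(5,0)·9! - C(5,1)·8! + C(5,2)·7! - C(5,3)·6! + C(5,4)·5! - C(5,5)·4!
= 362880 - 201600 + 50400 - 7200 + 600 - 24
= 205056

205056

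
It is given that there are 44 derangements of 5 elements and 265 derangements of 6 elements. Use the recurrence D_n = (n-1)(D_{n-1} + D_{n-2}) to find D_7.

1854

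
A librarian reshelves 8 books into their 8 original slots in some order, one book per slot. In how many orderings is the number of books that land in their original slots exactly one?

14832

Pick the single fixed position: C(8,1) = 8 ways.
The other 7 form a derangement: !7 = 1854.
Total: 8 × 1854 = 14832.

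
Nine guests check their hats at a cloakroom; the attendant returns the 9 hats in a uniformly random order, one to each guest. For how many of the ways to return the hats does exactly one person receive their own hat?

133497

Choose which one of the 9 is fixed: C(9,1) = 9.
The remaining 8 must be deranged: !8 = 14833.
Total: 9 × 14833 = 133497.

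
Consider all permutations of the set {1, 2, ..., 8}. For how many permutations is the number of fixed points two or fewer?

37085

# with exactly i fixed is C(8,i)·!(8-i); sum over i=0..2:
  i=0: C(8,0)·!8 = 1·14833 = 14833
  i=1: C(8,1)·!7 = 8·1854 = 14832
  i=2: C(8,2)·!6 = 28·265 = 7420
Total = 37085.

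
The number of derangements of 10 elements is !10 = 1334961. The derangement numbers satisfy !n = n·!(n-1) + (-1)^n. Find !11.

!11 = 11·1334961 - 1 = 14684570.

14684570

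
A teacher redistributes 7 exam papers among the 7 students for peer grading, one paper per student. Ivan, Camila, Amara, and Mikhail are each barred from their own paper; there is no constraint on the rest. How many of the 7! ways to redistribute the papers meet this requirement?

2790

Let A_j be the event that the j-th constrained one is fixed. By inclusion-exclusion over the 4 events:
Σ_{j=0}^{4} (-1)^j C(4,j)(7-j)!
= C(4,0)·7! - C(4,1)·6! + C(4,2)·5! - C(4,3)·4! + C(4,4)·3!
= 5040 - 2880 + 720 - 96 + 6
= 2790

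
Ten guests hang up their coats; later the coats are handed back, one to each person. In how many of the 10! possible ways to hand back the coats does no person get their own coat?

1334961

Recurrence: !10 = 10·!9 + (-1)^10.
!10 = 10·133496 + 1 = 1334961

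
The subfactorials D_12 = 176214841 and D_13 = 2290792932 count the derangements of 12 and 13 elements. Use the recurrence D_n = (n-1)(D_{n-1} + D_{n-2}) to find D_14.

D_14 = (14-1)·(D_13 + D_12) = 13·(2290792932 + 176214841) = 13·2467007773 = 32071101049.

32071101049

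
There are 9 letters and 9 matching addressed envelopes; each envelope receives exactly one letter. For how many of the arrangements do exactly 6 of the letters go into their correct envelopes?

Choose which 6 of the 9 are fixed: C(9,6) = 84.
The other 3 form a derangement: !3 = 2.
Total: 84 × 2 = 168.

168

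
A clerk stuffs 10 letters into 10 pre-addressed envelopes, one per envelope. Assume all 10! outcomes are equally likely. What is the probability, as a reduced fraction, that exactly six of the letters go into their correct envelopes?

Favorable outcomes: C(10,6)·!4 = 210·9 = 1890.
Total outcomes: 10! = 3628800.
Probability = 1890/3628800 = 1/1920.

1/1920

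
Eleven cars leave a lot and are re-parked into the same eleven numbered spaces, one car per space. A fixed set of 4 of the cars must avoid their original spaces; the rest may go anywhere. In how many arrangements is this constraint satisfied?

Let A_j be the event that the j-th constrained one is fixed. By inclusion-exclusion over the 4 events:
Σ_{j=0}^{4} (-1)^j C(4,j)(11-j)!
= C(4,0)·11! - C(4,1)·10! + C(4,2)·9! - C(4,3)·8! + C(4,4)·7!
= 39916800 - 14515200 + 2177280 - 161280 + 5040
= 27422640

27422640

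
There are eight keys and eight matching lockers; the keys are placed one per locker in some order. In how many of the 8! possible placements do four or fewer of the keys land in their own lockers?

40179

# with exactly i fixed is C(8,i)·!(8-i); sum over i=0..4:
  i=0: C(8,0)·!8 = 1·14833 = 14833
  i=1: C(8,1)·!7 = 8·1854 = 14832
  i=2: C(8,2)·!6 = 28·265 = 7420
  i=3: C(8,3)·!5 = 56·44 = 2464
  i=4: C(8,4)·!4 = 70·9 = 630
Total = 40179.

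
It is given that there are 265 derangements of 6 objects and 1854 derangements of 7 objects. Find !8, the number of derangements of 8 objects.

14833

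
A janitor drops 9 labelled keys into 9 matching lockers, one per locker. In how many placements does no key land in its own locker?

133496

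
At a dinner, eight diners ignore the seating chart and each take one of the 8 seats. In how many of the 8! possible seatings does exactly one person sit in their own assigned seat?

Pick the single fixed position: C(8,1) = 8 ways.
The remaining 7 must be deranged: !7 = 1854.
Total: 8 × 1854 = 14832.

14832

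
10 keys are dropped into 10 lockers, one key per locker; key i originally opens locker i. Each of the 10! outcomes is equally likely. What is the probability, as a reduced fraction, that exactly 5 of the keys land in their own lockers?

Favorable outcomes: C(10,5)·!5 = 252·44 = 11088.
Total outcomes: 10! = 3628800.
Probability = 11088/3628800 = 11/3600.

11/3600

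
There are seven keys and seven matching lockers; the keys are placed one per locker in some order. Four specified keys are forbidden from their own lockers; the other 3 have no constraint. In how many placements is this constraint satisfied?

Let A_j be the event that the j-th constrained one is fixed. By inclusion-exclusion over the 4 events:
Σ_{j=0}^{4} (-1)^j C(4,j)(7-j)!
= C(4,0)·7! - C(4,1)·6! + C(4,2)·5! - C(4,3)·4! + C(4,4)·3!
= 5040 - 2880 + 720 - 96 + 6
= 2790

2790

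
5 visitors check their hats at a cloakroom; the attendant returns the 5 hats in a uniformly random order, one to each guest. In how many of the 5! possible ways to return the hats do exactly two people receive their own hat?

20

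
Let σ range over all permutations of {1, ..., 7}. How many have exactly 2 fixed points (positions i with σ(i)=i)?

Pick the 2 fixed positions: C(7,2) = 21 ways.
The remaining 5 must be deranged: !5 = 44.
Total: 21 × 44 = 924.

924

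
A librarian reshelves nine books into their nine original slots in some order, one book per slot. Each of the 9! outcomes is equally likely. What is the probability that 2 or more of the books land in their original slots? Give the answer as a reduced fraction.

95887/362880

Favorable outcomes: Σ_{i≥2} C(9,i)·!(9-i) = 36·1854 + 84·265 + 126·44 + 126·9 + 84·2 + 36·1 + 9·0 + 1·1 = 95887.
Total outcomes: 9! = 362880.
Probability = 95887/362880 = 95887/362880.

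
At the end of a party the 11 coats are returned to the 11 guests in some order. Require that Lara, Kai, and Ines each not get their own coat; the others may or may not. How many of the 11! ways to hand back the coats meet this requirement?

30078720

Inclusion-exclusion on the 3 forbidden self-matches:
Σ_{j=0}^{3} (-1)^j C(3,j)(11-j)!
= C(3,0)·11! - C(3,1)·10! + C(3,2)·9! - C(3,3)·8!
= 39916800 - 10886400 + 1088640 - 40320
= 30078720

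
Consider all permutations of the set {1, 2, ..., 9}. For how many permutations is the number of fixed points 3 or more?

# with exactly i fixed is C(9,i)·!(9-i); sum over i=3..9:
  i=3: C(9,3)·!6 = 84·265 = 22260
  i=4: C(9,4)·!5 = 126·44 = 5544
  i=5: C(9,5)·!4 = 126·9 = 1134
  i=6: C(9,6)·!3 = 84·2 = 168
  i=7: C(9,7)·!2 = 36·1 = 36
  i=8: C(9,8)·!1 = 9·0 = 0
  i=9: C(9,9)·!0 = 1·1 = 1
Total = 29143.

29143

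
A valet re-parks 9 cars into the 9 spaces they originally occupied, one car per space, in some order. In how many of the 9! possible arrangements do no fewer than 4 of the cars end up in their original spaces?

Sum C(9,i)·!(9-i) for i = 4..9:
  i=4: C(9,4)·!5 = 126·44 = 5544
  i=5: C(9,5)·!4 = 126·9 = 1134
  i=6: C(9,6)·!3 = 84·2 = 168
  i=7: C(9,7)·!2 = 36·1 = 36
  i=8: C(9,8)·!1 = 9·0 = 0
  i=9: C(9,9)·!0 = 1·1 = 1
Total = 6883.

6883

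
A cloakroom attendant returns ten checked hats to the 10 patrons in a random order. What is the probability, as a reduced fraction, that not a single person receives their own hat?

Favorable outcomes: !10 = 1334961.
Total outcomes: 10! = 3628800.
Probability = 1334961/3628800 = 16481/44800.

16481/44800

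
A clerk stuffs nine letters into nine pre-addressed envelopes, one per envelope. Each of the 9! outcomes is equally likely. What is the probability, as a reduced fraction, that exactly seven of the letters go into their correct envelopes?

1/10080

Favorable outcomes: C(9,7)·!2 = 36·1 = 36.
Total outcomes: 9! = 362880.
Probability = 36/362880 = 1/10080.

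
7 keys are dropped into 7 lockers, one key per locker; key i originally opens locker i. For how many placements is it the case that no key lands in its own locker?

The number of derangements of 7 is !7 = Σ_{k=0}^{7} (-1)^k·7!/k!
= 7! - 7!/1! + 7!/2! - 7!/3! + 7!/4! - 7!/5! + 7!/6! - 7!/7!
= 5040 - 5040 + 2520 - 840 + 210 - 42 + 7 - 1
= 1854

1854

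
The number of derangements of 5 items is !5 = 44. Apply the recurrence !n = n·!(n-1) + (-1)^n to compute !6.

!6 = 6·44 + 1 = 265.

265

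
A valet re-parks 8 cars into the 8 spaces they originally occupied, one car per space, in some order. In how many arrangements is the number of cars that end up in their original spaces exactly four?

Choose which 4 of the 8 are fixed: C(8,4) = 70.
The other 4 form a derangement: !4 = 9.
Total: 70 × 9 = 630.

630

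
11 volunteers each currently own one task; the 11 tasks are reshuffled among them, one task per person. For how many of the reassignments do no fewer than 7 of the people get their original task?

3356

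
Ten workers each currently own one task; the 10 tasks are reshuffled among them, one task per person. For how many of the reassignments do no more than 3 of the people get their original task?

3559886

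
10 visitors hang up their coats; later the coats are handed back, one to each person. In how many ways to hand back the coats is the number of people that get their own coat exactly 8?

45

Choose which 8 of the 10 are fixed: C(10,8) = 45.
The remaining 2 must be deranged: !2 = 1.
Total: 45 × 1 = 45.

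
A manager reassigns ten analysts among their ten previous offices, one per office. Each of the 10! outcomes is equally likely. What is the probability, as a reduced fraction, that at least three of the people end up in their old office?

Favorable outcomes: Σ_{i≥3} C(10,i)·!(10-i) = 120·1854 + 210·265 + 252·44 + 210·9 + 120·2 + 45·1 + 10·0 + 1·1 = 291394.
Total outcomes: 10! = 3628800.
Probability = 291394/3628800 = 145697/1814400.

145697/1814400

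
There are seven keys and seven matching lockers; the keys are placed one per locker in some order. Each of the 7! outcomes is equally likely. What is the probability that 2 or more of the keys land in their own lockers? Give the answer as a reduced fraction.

Favorable outcomes: Σ_{i≥2} C(7,i)·!(7-i) = 21·44 + 35·9 + 35·2 + 21·1 + 7·0 + 1·1 = 1331.
Total outcomes: 7! = 5040.
Probability = 1331/5040 = 1331/5040.

1331/5040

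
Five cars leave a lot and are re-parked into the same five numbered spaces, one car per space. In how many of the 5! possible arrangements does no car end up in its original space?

44

Recurrence: !5 = 4·(!4 + !3).
!5 = 4·(9 + 2) = 4·11 = 44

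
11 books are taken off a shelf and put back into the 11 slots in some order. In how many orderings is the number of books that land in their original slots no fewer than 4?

Sum C(11,i)·!(11-i) for i = 4..11:
  i=4: C(11,4)·!7 = 330·1854 = 611820
  i=5: C(11,5)·!6 = 462·265 = 122430
  i=6: C(11,6)·!5 = 462·44 = 20328
  i=7: C(11,7)·!4 = 330·9 = 2970
  i=8: C(11,8)·!3 = 165·2 = 330
  i=9: C(11,9)·!2 = 55·1 = 55
  i=10: C(11,10)·!1 = 11·0 = 0
  i=11: C(11,11)·!0 = 1·1 = 1
Total = 757934.

757934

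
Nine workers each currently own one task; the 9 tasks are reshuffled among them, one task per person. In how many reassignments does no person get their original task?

Use !n = n·!(n-1) + (-1)^n.
!9 = 9·14833 - 1 = 133496

133496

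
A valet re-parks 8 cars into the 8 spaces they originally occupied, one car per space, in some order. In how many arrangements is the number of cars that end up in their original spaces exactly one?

14832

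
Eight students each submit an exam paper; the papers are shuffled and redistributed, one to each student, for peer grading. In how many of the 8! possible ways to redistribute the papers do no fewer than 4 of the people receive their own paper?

# with exactly i fixed is C(8,i)·!(8-i); sum over i=4..8:
  i=4: C(8,4)·!4 = 70·9 = 630
  i=5: C(8,5)·!3 = 56·2 = 112
  i=6: C(8,6)·!2 = 28·1 = 28
  i=7: C(8,7)·!1 = 8·0 = 0
  i=8: C(8,8)·!0 = 1·1 = 1
Total = 771.

771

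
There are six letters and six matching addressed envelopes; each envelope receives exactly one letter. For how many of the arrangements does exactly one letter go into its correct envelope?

264

Pick the single fixed position: C(6,1) = 6 ways.
The remaining 5 must be deranged: !5 = 44.
Total: 6 × 44 = 264.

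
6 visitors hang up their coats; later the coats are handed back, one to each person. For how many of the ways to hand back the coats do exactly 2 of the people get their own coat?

Choose which 2 of the 6 are fixed: C(6,2) = 15.
The other 4 form a derangement: !4 = 9.
Total: 15 × 9 = 135.

135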